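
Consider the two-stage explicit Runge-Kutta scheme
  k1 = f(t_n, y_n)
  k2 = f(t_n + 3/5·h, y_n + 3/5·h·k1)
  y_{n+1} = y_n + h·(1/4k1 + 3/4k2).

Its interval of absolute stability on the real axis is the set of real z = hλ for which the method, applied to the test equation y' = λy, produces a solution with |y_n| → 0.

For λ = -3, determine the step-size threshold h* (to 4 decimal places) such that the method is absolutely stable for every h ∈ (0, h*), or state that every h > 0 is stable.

With y'=λy (z=hλ):
  k1=λy_n ⇒ h·k1=z·y_n;  k2=λ(1+3/5z)y_n ⇒ h·k2=z(1+3/5z)y_n
  y_{n+1}/y_n = 1 + 1/4z + 3/4z(1+3/5z) = 1 + z + 9/20z²
  so R(z) = 1 + z + 9/20z².

Find x<0 with |R(x)|<1.
x=-0.77: |R|=0.4968
R=1: x+9/20x²=0 ⇒ x=−20/9=-2.2222; min R=1−1/(4·9/20)=0.4444>−1
Confirm numerically:
  x=-1.586: |R|=0.54593 <1
  x=-1.399: |R|=0.48174 <1
  x=-0.955: |R|=0.45541 <1
  x=-2.727: |R|=1.61944 >1
  x=-2.485: |R|=1.29385 >1
Interval (-2.2222, 0).

(-2.2222,0); λ=-3 ⇒ h* = (20/9)/3 = 0.7407.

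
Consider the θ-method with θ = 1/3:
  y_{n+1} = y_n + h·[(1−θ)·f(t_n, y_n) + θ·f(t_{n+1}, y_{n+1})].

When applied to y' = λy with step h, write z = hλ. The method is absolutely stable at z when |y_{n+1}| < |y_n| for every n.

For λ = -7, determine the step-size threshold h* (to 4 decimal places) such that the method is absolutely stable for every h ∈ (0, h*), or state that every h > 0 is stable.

(-6.0000,0); λ=-7 ⇒ h* = (6)/7 = 0.8571.

With y'=λy (z=hλ):
  y_{n+1} = y_n + z·[2/3·y_n + 1/3·y_{n+1}] ⇒ (1 − 1/3z)y_{n+1} = (1 + 2/3z)y_n
  Hence R(z) = (1 + 2/3z)/(1 − 1/3z).

Boundary: |R(x)|=1, x<0.
x=-1.58: |R|=0.0349
R=−1: 1+2/3x = −1+1/3x ⇒ -1/3x=2 ⇒ x=2/(-1/3)=-6.0000
Confirm numerically:
  x=-4.866: |R|=0.85584 <1
  x=-3.828: |R|=0.68190 <1
  x=-2.788: |R|=0.44506 <1
  x=-6.469: |R|=1.04953 >1
  x=-6.262: |R|=1.02829 >1
Stable set (-6.0000, 0).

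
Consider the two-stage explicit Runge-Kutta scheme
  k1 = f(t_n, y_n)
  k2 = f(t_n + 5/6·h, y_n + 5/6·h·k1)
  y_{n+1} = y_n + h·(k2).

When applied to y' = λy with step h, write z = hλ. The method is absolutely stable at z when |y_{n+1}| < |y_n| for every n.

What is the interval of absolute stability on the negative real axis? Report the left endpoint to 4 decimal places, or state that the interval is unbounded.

(-1.2000, 0).

On y'=λy, z=hλ:
  k1=λy_n ⇒ h·k1=z·y_n;  k2=λ(1+5/6z)y_n ⇒ h·k2=z(1+5/6z)y_n
  y_{n+1}/y_n = 1 + z(1+5/6z) = 1 + z + 5/6z²
  so R(z) = 1 + z + 5/6z².

Need |R(x)|<1, x<0.
x=-0.72: |R|=0.7120
R=1: x+5/6x²=0 ⇒ x=−6/5=-1.2000; min R=1−1/(4·5/6)=0.7000>−1
Confirm numerically:
  x=-0.996: |R|=0.83068 <1
  x=-0.825: |R|=0.74219 <1
  x=-0.550: |R|=0.70208 <1
  x=-1.433: |R|=1.27824 >1
  x=-1.281: |R|=1.08647 >1
Stable set (-1.2000, 0).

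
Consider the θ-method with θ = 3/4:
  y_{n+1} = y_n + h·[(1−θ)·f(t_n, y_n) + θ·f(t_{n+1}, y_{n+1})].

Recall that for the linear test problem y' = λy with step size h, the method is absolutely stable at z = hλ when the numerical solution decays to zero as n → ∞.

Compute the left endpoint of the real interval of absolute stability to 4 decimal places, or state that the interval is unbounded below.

Set f=λy, z=hλ:
  y_{n+1} = y_n + z·[1/4·y_n + 3/4·y_{n+1}] ⇒ (1 − 3/4z)y_{n+1} = (1 + 1/4z)y_n
  ⇒ R(z) = (1 + 1/4z)/(1 − 3/4z).

Need |R(x)|<1, x<0.
x=-0.67: |R|=0.5541
x=-2: |R|=0.2000
x=-10: |R|=0.1765
x=-100: |R|=0.3158
θ=3/4≥1/2 ⇒ |1+1/4x|<|1−3/4x| ∀x<0 ⇒ unbounded interval.

(−∞, 0) — no finite endpoint.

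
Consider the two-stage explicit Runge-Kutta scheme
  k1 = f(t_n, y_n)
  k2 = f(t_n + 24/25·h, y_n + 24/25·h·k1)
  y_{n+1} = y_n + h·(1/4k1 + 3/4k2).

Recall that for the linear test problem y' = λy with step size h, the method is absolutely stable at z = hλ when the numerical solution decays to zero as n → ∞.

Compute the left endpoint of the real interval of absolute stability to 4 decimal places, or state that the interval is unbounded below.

left endpoint -1.3889.

Set f=λy, z=hλ:
  k1=λy_n ⇒ h·k1=z·y_n;  k2=λ(1+24/25z)y_n ⇒ h·k2=z(1+24/25z)y_n
  y_{n+1}/y_n = 1 + 1/4z + 3/4z(1+24/25z) = 1 + z + 18/25z²
  so R(z) = 1 + z + 18/25z².

Solve |R(x)|<1 on ℝ⁻.
x=-0.93: |R|=0.6927
R=1: x+18/25x²=0 ⇒ x=−25/18=-1.3889; min R=1−1/(4·18/25)=0.6528>−1
Confirm numerically:
  x=-1.290: |R|=0.90815 <1
  x=-0.660: |R|=0.65363 <1
  x=-0.607: |R|=0.65828 <1
  x=-1.974: |R|=1.83161 >1
  x=-1.847: |R|=1.60921 >1
  x=-1.450: |R|=1.06380 >1
So |R|<1 on (-1.3889, 0).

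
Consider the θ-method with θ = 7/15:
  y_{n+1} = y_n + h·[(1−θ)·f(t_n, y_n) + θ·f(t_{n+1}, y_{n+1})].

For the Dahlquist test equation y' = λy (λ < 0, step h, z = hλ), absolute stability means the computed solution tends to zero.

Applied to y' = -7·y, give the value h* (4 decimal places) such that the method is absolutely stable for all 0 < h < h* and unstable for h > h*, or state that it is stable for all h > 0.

With y'=λy (z=hλ):
  y_{n+1} = y_n + z·[8/15·y_n + 7/15·y_{n+1}] ⇒ (1 − 7/15z)y_{n+1} = (1 + 8/15z)y_n
  so R(z) = (1 + 8/15z)/(1 − 7/15z).

Solve |R(x)|<1 on ℝ⁻.
x=-1.04: |R|=0.2998
R=−1: 1+8/15x = −1+7/15x ⇒ -1/15x=2 ⇒ x=2/(-1/15)=-30.0000
Confirm numerically:
  x=-24.777: |R|=0.97228 <1
  x=-24.682: |R|=0.97168 <1
  x=-22.065: |R|=0.95317 <1
  x=-30.479: |R|=1.00210 >1
  x=-30.466: |R|=1.00204 >1
  x=-30.463: |R|=1.00203 >1
Interval (-30.0000, 0).

(-30.0000,0); λ=-7 ⇒ h* = (30)/7 = 4.2857.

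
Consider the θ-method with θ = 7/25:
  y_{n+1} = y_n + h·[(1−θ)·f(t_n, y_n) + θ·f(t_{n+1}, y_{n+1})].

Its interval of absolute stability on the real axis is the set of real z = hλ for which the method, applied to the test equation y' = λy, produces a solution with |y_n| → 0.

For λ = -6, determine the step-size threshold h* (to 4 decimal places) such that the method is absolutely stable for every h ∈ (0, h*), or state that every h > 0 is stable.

(-4.5455,0); λ=-6 ⇒ h* = (50/11)/6 = 0.7576.

Set f=λy, z=hλ:
  y_{n+1} = y_n + z·[18/25·y_n + 7/25·y_{n+1}] ⇒ (1 − 7/25z)y_{n+1} = (1 + 18/25z)y_n
  Hence R(z) = (1 + 18/25z)/(1 − 7/25z).

Solve |R(x)|<1 on ℝ⁻.
x=-1.73: |R|=0.1655
R=−1: 1+18/25x = −1+7/25x ⇒ -11/25x=2 ⇒ x=2/(-11/25)=-4.5455
Confirm numerically:
  x=-3.667: |R|=0.80929 <1
  x=-3.367: |R|=0.73310 <1
  x=-3.081: |R|=0.65407 <1
  x=-2.596: |R|=0.50329 <1
  x=-4.857: |R|=1.05809 >1
  x=-4.641: |R|=1.01828 >1
Stable set (-4.5455, 0).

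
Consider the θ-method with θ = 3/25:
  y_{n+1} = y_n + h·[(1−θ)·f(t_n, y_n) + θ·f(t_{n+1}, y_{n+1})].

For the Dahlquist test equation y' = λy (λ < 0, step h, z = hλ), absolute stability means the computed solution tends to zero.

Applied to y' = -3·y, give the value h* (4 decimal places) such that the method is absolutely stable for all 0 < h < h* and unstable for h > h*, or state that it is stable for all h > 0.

(-2.6316,0); λ=-3 ⇒ h* = (50/19)/3 = 0.8772.

On y'=λy, z=hλ:
  y_{n+1} = y_n + z·[22/25·y_n + 3/25·y_{n+1}] ⇒ (1 − 3/25z)y_{n+1} = (1 + 22/25z)y_n
  ⇒ R(z) = (1 + 22/25z)/(1 − 3/25z).

Solve |R(x)|<1 on ℝ⁻.
x=-0.39: |R|=0.6274
R=−1: 1+22/25x = −1+3/25x ⇒ -19/25x=2 ⇒ x=2/(-19/25)=-2.6316
Confirm numerically:
  x=-2.436: |R|=0.88498 <1
  x=-2.270: |R|=0.78403 <1
  x=-1.746: |R|=0.44355 <1
  x=-1.318: |R|=0.13801 <1
  x=-3.098: |R|=1.25841 >1
  x=-2.809: |R|=1.10085 >1
  x=-2.731: |R|=1.05691 >1
So |R|<1 on (-2.6316, 0).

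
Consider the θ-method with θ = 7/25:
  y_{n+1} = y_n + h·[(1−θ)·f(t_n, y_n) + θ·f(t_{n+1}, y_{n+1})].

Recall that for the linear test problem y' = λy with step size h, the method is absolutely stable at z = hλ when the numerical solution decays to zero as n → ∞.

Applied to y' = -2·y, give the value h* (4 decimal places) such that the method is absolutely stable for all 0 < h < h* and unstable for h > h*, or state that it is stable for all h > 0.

(-4.5455,0); λ=-2 ⇒ h* = (50/11)/2 = 2.2727.

With y'=λy (z=hλ):
  y_{n+1} = y_n + z·[18/25·y_n + 7/25·y_{n+1}] ⇒ (1 − 7/25z)y_{n+1} = (1 + 18/25z)y_n
  R(z) = (1 + 18/25z)/(1 − 7/25z).

Boundary: |R(x)|=1, x<0.
x=-1.74: |R|=0.1700
R=−1: 1+18/25x = −1+7/25x ⇒ -11/25x=2 ⇒ x=2/(-11/25)=-4.5455
Confirm numerically:
  x=-4.419: |R|=0.97513 <1
  x=-4.010: |R|=0.88901 <1
  x=-3.657: |R|=0.80685 <1
  x=-4.821: |R|=1.05159 >1
  x=-4.818: |R|=1.05105 >1
Stable set (-4.5455, 0).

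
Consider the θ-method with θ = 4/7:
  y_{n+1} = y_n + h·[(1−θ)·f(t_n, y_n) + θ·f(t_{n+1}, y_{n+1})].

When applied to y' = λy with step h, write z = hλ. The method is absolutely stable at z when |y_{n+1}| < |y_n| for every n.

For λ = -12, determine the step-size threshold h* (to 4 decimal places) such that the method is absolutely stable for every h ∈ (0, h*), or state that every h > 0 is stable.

With y'=λy (z=hλ):
  y_{n+1} = y_n + z·[3/7·y_n + 4/7·y_{n+1}] ⇒ (1 − 4/7z)y_{n+1} = (1 + 3/7z)y_n
  Hence R(z) = (1 + 3/7z)/(1 − 4/7z).

Boundary: |R(x)|=1, x<0.
x=-1.36: |R|=0.2347
x=-2: |R|=0.0667
x=-10: |R|=0.4894
x=-100: |R|=0.7199
θ=4/7≥1/2 ⇒ |1+3/7x|<|1−4/7x| ∀x<0 ⇒ unbounded interval.

unbounded; (−∞, 0). Any h>0 works for λ=-12.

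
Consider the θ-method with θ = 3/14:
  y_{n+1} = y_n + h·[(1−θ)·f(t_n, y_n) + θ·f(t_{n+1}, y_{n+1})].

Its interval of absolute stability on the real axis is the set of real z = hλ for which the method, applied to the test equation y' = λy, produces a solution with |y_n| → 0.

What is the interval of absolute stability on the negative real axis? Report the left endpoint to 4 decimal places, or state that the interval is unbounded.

Test eqn y'=λy, z=hλ:
  y_{n+1} = y_n + z·[11/14·y_n + 3/14·y_{n+1}] ⇒ (1 − 3/14z)y_{n+1} = (1 + 11/14z)y_n
  Hence R(z) = (1 + 11/14z)/(1 − 3/14z).

Find x<0 with |R(x)|<1.
x=-0.49: |R|=0.5566
R=−1: 1+11/14x = −1+3/14x ⇒ -4/7x=2 ⇒ x=2/(-4/7)=-3.5000
Confirm numerically:
  x=-2.670: |R|=0.69832 <1
  x=-2.312: |R|=0.54605 <1
  x=-2.098: |R|=0.44732 <1
  x=-2.006: |R|=0.40294 <1
  x=-4.068: |R|=1.17341 >1
  x=-4.056: |R|=1.16998 >1
  x=-3.875: |R|=1.11707 >1
Stable set (-3.5000, 0).

z∈(-3.5000,0).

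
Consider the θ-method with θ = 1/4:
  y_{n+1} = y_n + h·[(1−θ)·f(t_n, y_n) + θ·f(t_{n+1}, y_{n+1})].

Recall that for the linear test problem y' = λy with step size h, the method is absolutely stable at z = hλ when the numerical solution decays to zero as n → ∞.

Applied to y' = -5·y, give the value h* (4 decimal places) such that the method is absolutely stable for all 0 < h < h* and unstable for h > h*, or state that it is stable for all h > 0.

(-4.0000,0); λ=-5 ⇒ h* = (4)/5 = 0.8000.

Test eqn y'=λy, z=hλ:
  y_{n+1} = y_n + z·[3/4·y_n + 1/4·y_{n+1}] ⇒ (1 − 1/4z)y_{n+1} = (1 + 3/4z)y_n
  Hence R(z) = (1 + 3/4z)/(1 − 1/4z).

Solve |R(x)|<1 on ℝ⁻.
x=-0.63: |R|=0.4557
R=−1: 1+3/4x = −1+1/4x ⇒ -1/2x=2 ⇒ x=2/(-1/2)=-4.0000
Confirm numerically:
  x=-2.982: |R|=0.70839 <1
  x=-2.282: |R|=0.45304 <1
  x=-1.682: |R|=0.18409 <1
  x=-4.571: |R|=1.13324 >1
  x=-4.444: |R|=1.10516 >1
  x=-4.443: |R|=1.10494 >1
So |R|<1 on (-4.0000, 0).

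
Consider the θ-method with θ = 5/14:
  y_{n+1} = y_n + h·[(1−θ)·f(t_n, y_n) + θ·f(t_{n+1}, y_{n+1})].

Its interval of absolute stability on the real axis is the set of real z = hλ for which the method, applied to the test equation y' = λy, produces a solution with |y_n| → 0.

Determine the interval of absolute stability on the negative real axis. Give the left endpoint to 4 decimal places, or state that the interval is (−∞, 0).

With y'=λy (z=hλ):
  y_{n+1} = y_n + z·[9/14·y_n + 5/14·y_{n+1}] ⇒ (1 − 5/14z)y_{n+1} = (1 + 9/14z)y_n
  ⇒ R(z) = (1 + 9/14z)/(1 − 5/14z).

Solve |R(x)|<1 on ℝ⁻.
x=-1.08: |R|=0.2206
R=−1: 1+9/14x = −1+5/14x ⇒ -2/7x=2 ⇒ x=2/(-2/7)=-7.0000
Confirm numerically:
  x=-5.744: |R|=0.88240 <1
  x=-4.959: |R|=0.78956 <1
  x=-3.612: |R|=0.57729 <1
  x=-7.597: |R|=1.04594 >1
  x=-7.513: |R|=1.03979 >1
  x=-7.052: |R|=1.00422 >1
So |R|<1 on (-7.0000, 0).

z∈(-7.0000,0).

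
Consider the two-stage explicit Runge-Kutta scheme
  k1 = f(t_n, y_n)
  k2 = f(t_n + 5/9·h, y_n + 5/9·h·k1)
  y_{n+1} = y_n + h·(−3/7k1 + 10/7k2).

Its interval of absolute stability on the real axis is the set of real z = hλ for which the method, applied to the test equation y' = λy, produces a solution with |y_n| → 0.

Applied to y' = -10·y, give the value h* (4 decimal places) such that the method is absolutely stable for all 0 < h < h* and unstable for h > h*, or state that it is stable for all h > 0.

(-1.2600,0); λ=-10 ⇒ h* = (63/50)/10 = 0.1260.

Set f=λy, z=hλ:
  k1=λy_n ⇒ h·k1=z·y_n;  k2=λ(1+5/9z)y_n ⇒ h·k2=z(1+5/9z)y_n
  y_{n+1}/y_n = 1 − 3/7z + 10/7z(1+5/9z) = 1 + z + 50/63z²
  ⇒ R(z) = 1 + z + 50/63z².

Need |R(x)|<1, x<0.
x=-0.52: |R|=0.6946
R=1: x+50/63x²=0 ⇒ x=−63/50=-1.2600; min R=1−1/(4·50/63)=0.6850>−1
Confirm numerically:
  x=-1.204: |R|=0.94649 <1
  x=-0.992: |R|=0.78900 <1
  x=-0.872: |R|=0.73148 <1
  x=-1.414: |R|=1.17282 >1
  x=-1.344: |R|=1.08960 >1
  x=-1.315: |R|=1.05740 >1
Stable set (-1.2600, 0).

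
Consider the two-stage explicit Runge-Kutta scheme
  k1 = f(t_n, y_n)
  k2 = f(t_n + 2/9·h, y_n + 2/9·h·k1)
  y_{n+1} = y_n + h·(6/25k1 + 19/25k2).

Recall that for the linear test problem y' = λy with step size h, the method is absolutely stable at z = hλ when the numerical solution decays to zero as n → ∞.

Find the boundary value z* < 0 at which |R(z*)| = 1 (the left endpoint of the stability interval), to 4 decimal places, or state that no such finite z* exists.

On y'=λy, z=hλ:
  k1=λy_n ⇒ h·k1=z·y_n;  k2=λ(1+2/9z)y_n ⇒ h·k2=z(1+2/9z)y_n
  y_{n+1}/y_n = 1 + 6/25z + 19/25z(1+2/9z) = 1 + z + 38/225z²
  Hence R(z) = 1 + z + 38/225z².

Solve |R(x)|<1 on ℝ⁻.
x=-0.67: |R|=0.4058
R=1: x+38/225x²=0 ⇒ x=−225/38=-5.9211; min R=1−1/(4·38/225)=-0.4803>−1
Confirm numerically:
  x=-5.079: |R|=0.27770 <1
  x=-4.456: |R|=0.10255 <1
  x=-3.820: |R|=0.35551 <1
  x=-6.477: |R|=1.60815 >1
  x=-6.310: |R|=1.41450 >1
So |R|<1 on (-5.9211, 0).

z* = -5.9211.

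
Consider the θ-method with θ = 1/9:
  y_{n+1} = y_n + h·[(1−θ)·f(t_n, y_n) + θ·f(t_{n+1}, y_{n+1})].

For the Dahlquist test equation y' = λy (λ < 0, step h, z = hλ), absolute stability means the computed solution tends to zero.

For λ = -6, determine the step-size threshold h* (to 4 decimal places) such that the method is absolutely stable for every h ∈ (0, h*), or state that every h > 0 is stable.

With y'=λy (z=hλ):
  y_{n+1} = y_n + z·[8/9·y_n + 1/9·y_{n+1}] ⇒ (1 − 1/9z)y_{n+1} = (1 + 8/9z)y_n
  R(z) = (1 + 8/9z)/(1 − 1/9z).

Find x<0 with |R(x)|<1.
x=-1.32: |R|=0.1512
R=−1: 1+8/9x = −1+1/9x ⇒ -7/9x=2 ⇒ x=2/(-7/9)=-2.5714
Confirm numerically:
  x=-2.034: |R|=0.65905 <1
  x=-1.552: |R|=0.32373 <1
  x=-1.274: |R|=0.11602 <1
  x=-1.037: |R|=0.07014 <1
  x=-3.132: |R|=1.32344 >1
  x=-3.068: |R|=1.28803 >1
  x=-2.602: |R|=1.01845 >1
Interval (-2.5714, 0).

(-2.5714,0); λ=-6 ⇒ h* = (18/7)/6 = 0.4286.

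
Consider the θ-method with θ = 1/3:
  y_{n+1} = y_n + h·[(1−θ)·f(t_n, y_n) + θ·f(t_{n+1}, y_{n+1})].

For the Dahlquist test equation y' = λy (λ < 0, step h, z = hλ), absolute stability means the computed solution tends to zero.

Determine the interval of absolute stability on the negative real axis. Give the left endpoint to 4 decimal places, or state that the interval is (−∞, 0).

With y'=λy (z=hλ):
  y_{n+1} = y_n + z·[2/3·y_n + 1/3·y_{n+1}] ⇒ (1 − 1/3z)y_{n+1} = (1 + 2/3z)y_n
  so R(z) = (1 + 2/3z)/(1 − 1/3z).

Need |R(x)|<1, x<0.
x=-0.68: |R|=0.4457
R=−1: 1+2/3x = −1+1/3x ⇒ -1/3x=2 ⇒ x=2/(-1/3)=-6.0000
Confirm numerically:
  x=-5.862: |R|=0.98443 <1
  x=-4.403: |R|=0.78428 <1
  x=-3.634: |R|=0.64335 <1
  x=-6.549: |R|=1.05749 >1
  x=-6.397: |R|=1.04225 >1
Interval (-6.0000, 0).

(-6.0000, 0).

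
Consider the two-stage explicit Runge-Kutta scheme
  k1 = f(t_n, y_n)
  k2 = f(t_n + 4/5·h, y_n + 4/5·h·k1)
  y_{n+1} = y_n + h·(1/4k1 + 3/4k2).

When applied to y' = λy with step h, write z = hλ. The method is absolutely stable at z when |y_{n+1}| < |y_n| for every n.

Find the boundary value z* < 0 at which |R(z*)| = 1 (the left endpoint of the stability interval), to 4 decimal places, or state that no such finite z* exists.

On y'=λy, z=hλ:
  k1=λy_n ⇒ h·k1=z·y_n;  k2=λ(1+4/5z)y_n ⇒ h·k2=z(1+4/5z)y_n
  y_{n+1}/y_n = 1 + 1/4z + 3/4z(1+4/5z) = 1 + z + 3/5z²
  so R(z) = 1 + z + 3/5z².

Find x<0 with |R(x)|<1.
x=-0.6: |R|=0.6160
R=1: x+3/5x²=0 ⇒ x=−5/3=-1.6667; min R=1−1/(4·3/5)=0.5833>−1
Confirm numerically:
  x=-1.512: |R|=0.85969 <1
  x=-1.284: |R|=0.70519 <1
  x=-0.944: |R|=0.59068 <1
  x=-2.208: |R|=1.71716 >1
  x=-1.837: |R|=1.18774 >1
Stable set (-1.6667, 0).

z* = -1.6667.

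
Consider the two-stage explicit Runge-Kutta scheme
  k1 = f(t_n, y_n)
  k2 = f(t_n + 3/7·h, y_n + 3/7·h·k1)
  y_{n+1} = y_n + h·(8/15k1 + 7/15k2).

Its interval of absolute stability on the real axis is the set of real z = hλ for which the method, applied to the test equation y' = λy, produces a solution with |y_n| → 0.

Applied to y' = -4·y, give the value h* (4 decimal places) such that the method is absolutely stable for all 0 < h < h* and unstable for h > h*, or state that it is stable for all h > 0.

With y'=λy (z=hλ):
  k1=λy_n ⇒ h·k1=z·y_n;  k2=λ(1+3/7z)y_n ⇒ h·k2=z(1+3/7z)y_n
  y_{n+1}/y_n = 1 + 8/15z + 7/15z(1+3/7z) = 1 + z + 1/5z²
  so R(z) = 1 + z + 1/5z².

Need |R(x)|<1, x<0.
x=-0.87: |R|=0.2814
R=1: x+1/5x²=0 ⇒ x=−5=-5.0000; min R=1−1/(4·1/5)=-0.2500>−1
Confirm numerically:
  x=-4.033: |R|=0.22002 <1
  x=-2.973: |R|=0.20525 <1
  x=-2.681: |R|=0.24345 <1
  x=-5.201: |R|=1.20908 >1
  x=-5.033: |R|=1.03322 >1
So |R|<1 on (-5.0000, 0).

(-5.0000,0); λ=-4 ⇒ h* = (5)/4 = 1.2500.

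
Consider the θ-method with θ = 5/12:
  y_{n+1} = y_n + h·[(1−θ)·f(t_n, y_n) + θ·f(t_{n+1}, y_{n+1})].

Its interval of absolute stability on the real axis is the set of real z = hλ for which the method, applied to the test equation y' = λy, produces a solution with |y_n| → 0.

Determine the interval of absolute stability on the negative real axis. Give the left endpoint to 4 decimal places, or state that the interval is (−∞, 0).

z∈(-12.0000,0).

On y'=λy, z=hλ:
  y_{n+1} = y_n + z·[7/12·y_n + 5/12·y_{n+1}] ⇒ (1 − 5/12z)y_{n+1} = (1 + 7/12z)y_n
  so R(z) = (1 + 7/12z)/(1 − 5/12z).

Solve |R(x)|<1 on ℝ⁻.
x=-0.46: |R|=0.6140
R=−1: 1+7/12x = −1+5/12x ⇒ -1/6x=2 ⇒ x=2/(-1/6)=-12.0000
Confirm numerically:
  x=-11.899: |R|=0.99717 <1
  x=-5.808: |R|=0.69825 <1
  x=-5.229: |R|=0.64499 <1
  x=-12.077: |R|=1.00213 >1
  x=-12.024: |R|=1.00067 >1
So |R|<1 on (-12.0000, 0).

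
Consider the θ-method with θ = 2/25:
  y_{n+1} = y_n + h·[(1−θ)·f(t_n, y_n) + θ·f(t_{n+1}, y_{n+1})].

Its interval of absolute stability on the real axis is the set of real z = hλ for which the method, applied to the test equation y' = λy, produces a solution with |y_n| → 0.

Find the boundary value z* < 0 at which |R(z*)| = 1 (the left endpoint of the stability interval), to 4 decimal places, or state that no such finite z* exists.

z* = -2.3810.

Test eqn y'=λy, z=hλ:
  y_{n+1} = y_n + z·[23/25·y_n + 2/25·y_{n+1}] ⇒ (1 − 2/25z)y_{n+1} = (1 + 23/25z)y_n
  Hence R(z) = (1 + 23/25z)/(1 − 2/25z).

Find x<0 with |R(x)|<1.
x=-0.85: |R|=0.2041
R=−1: 1+23/25x = −1+2/25x ⇒ -21/25x=2 ⇒ x=2/(-21/25)=-2.3810
Confirm numerically:
  x=-2.089: |R|=0.78988 <1
  x=-2.079: |R|=0.78253 <1
  x=-1.765: |R|=0.54662 <1
  x=-1.566: |R|=0.39165 <1
  x=-2.787: |R|=1.27890 >1
  x=-2.517: |R|=1.09513 >1
  x=-2.495: |R|=1.07986 >1
Stable set (-2.3810, 0).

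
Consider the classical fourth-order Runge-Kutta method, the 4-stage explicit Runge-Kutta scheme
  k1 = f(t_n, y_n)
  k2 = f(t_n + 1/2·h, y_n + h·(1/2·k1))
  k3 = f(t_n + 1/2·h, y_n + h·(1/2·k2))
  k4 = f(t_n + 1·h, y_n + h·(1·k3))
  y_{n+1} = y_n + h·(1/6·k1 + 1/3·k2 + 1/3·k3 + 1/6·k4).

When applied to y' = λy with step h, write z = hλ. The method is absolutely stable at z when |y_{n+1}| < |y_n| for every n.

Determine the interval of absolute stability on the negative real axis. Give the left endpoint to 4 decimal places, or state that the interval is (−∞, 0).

z∈(-2.7853,0).

With y'=λy (z=hλ):
  order 4, 4-stage ⇒ R(z)=1+z+z^2/2+z^3/6+z^4/24
  (e.g. R(-1.34)=0.29112, |R|=0.29112)

Boundary: |R(x)|=1, x<0.
x=-1.34: |R|=0.2911
|R(-2.23)|=0.4386 |R(-1.11)|=0.3414 |R(-0.94)|=0.3959
Bisect:
  x_lo=-3.3545 |R|=2.2565  x_hi=-0.3646 |R|=0.6945
  mid=-1.85954 |R|=0.29593 →hi
  mid=-2.60701 |R|=0.76283 →hi
  mid=-2.98074 |R|=1.33694 →lo
  mid=-2.79388 |R|=1.01302 →lo
  mid=-2.70044 |R|=0.87943 →hi
  mid=-2.74716 |R|=0.94401 →hi
  mid=-2.77052 |R|=0.97795 →hi
  mid=-2.78220 |R|=0.99534 →hi
  mid=-2.78804 |R|=1.00414 →lo
  ...
  [-2.78530,-2.78512] ⇒ x*=-2.7853
Stable set (-2.7853, 0).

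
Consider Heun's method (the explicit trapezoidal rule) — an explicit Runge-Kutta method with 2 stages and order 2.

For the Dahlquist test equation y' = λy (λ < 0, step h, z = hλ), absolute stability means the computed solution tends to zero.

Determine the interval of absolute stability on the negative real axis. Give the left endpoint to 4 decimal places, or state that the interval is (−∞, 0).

(-2.0000, 0).

Test eqn y'=λy, z=hλ:
  order 2, 2-stage ⇒ R(z)=1+z+z^2/2
  (e.g. R(-0.98)=0.50020, |R|=0.50020)

Solve |R(x)|<1 on ℝ⁻.
x=-0.98: |R|=0.5002
|R(-2.15)|=1.1612 |R(-1.58)|=0.6682 |R(-1.31)|=0.5481
Bisect:
  x_lo=-2.6650 |R|=1.8861  x_hi=-0.1844 |R|=0.8326
  mid=-1.42469 |R|=0.59018 →hi
  mid=-2.04485 |R|=1.04586 →lo
  mid=-1.73477 |R|=0.76994 →hi
  mid=-1.88981 |R|=0.89588 →hi
  mid=-1.96733 |R|=0.96787 →hi
  mid=-2.00609 |R|=1.00611 →lo
  mid=-1.98671 |R|=0.98680 →hi
  mid=-1.99640 |R|=0.99641 →hi
  mid=-2.00125 |R|=1.00125 →lo
  mid=-1.99882 |R|=0.99882 →hi
  ...
  [-2.00004,-1.99988] ⇒ x*=-2.0000
Interval (-2.0000, 0).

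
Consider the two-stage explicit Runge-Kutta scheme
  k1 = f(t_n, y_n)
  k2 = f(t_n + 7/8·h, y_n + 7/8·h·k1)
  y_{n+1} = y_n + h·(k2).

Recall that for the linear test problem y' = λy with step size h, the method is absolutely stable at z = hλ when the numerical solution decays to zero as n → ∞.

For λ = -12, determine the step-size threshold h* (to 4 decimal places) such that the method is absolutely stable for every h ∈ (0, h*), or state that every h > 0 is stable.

(-1.1429,0); λ=-12 ⇒ h* = (8/7)/12 = 0.0952.

Set f=λy, z=hλ:
  k1=λy_n ⇒ h·k1=z·y_n;  k2=λ(1+7/8z)y_n ⇒ h·k2=z(1+7/8z)y_n
  y_{n+1}/y_n = 1 + z(1+7/8z) = 1 + z + 7/8z²
  ⇒ R(z) = 1 + z + 7/8z².

Find x<0 with |R(x)|<1.
x=-1.04: |R|=0.9064
R=1: x+7/8x²=0 ⇒ x=−8/7=-1.1429; min R=1−1/(4·7/8)=0.7143>−1
Confirm numerically:
  x=-1.103: |R|=0.96153 <1
  x=-0.986: |R|=0.86467 <1
  x=-0.984: |R|=0.86322 <1
  x=-0.747: |R|=0.74126 <1
  x=-1.636: |R|=1.70593 >1
  x=-1.309: |R|=1.19030 >1
  x=-1.184: |R|=1.04262 >1
So |R|<1 on (-1.1429, 0).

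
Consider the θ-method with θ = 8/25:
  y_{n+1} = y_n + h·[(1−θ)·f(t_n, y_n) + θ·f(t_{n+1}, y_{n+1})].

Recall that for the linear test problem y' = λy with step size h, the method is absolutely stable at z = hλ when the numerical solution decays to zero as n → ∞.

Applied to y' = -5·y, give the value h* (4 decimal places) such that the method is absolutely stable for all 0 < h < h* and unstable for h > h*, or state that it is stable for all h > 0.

(-5.5556,0); λ=-5 ⇒ h* = (50/9)/5 = 1.1111.

On y'=λy, z=hλ:
  y_{n+1} = y_n + z·[17/25·y_n + 8/25·y_{n+1}] ⇒ (1 − 8/25z)y_{n+1} = (1 + 17/25z)y_n
  ⇒ R(z) = (1 + 17/25z)/(1 − 8/25z).

Need |R(x)|<1, x<0.
x=-0.89: |R|=0.3073
R=−1: 1+17/25x = −1+8/25x ⇒ -9/25x=2 ⇒ x=2/(-9/25)=-5.5556
Confirm numerically:
  x=-3.789: |R|=0.71256 <1
  x=-3.360: |R|=0.61912 <1
  x=-2.522: |R|=0.39565 <1
  x=-6.150: |R|=1.07210 >1
  x=-5.929: |R|=1.04640 >1
  x=-5.763: |R|=1.02626 >1
Interval (-5.5556, 0).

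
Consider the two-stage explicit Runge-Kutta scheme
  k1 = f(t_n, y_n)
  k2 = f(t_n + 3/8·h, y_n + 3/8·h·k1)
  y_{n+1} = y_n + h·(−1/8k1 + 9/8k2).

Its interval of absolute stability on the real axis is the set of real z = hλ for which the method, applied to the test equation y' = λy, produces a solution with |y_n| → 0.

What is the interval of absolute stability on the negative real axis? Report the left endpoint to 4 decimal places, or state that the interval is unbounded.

z∈(-2.3704,0).

With y'=λy (z=hλ):
  k1=λy_n ⇒ h·k1=z·y_n;  k2=λ(1+3/8z)y_n ⇒ h·k2=z(1+3/8z)y_n
  y_{n+1}/y_n = 1 − 1/8z + 9/8z(1+3/8z) = 1 + z + 27/64z²
  Hence R(z) = 1 + z + 27/64z².

Find x<0 with |R(x)|<1.
x=-0.52: |R|=0.5941
R=1: x+27/64x²=0 ⇒ x=−64/27=-2.3704; min R=1−1/(4·27/64)=0.4074>−1
Confirm numerically:
  x=-1.669: |R|=0.50616 <1
  x=-1.490: |R|=0.44660 <1
  x=-1.081: |R|=0.41199 <1
  x=-2.878: |R|=1.61634 >1
  x=-2.560: |R|=1.20480 >1
Interval (-2.3704, 0).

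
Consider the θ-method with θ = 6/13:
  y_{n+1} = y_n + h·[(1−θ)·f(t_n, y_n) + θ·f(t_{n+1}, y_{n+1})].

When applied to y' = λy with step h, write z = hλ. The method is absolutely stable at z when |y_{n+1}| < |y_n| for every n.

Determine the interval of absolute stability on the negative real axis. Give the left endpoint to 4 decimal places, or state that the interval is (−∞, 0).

Test eqn y'=λy, z=hλ:
  y_{n+1} = y_n + z·[7/13·y_n + 6/13·y_{n+1}] ⇒ (1 − 6/13z)y_{n+1} = (1 + 7/13z)y_n
  ⇒ R(z) = (1 + 7/13z)/(1 − 6/13z).

Solve |R(x)|<1 on ℝ⁻.
x=-1.7: |R|=0.0474
R=−1: 1+7/13x = −1+6/13x ⇒ -1/13x=2 ⇒ x=2/(-1/13)=-26.0000
Confirm numerically:
  x=-25.404: |R|=0.99640 <1
  x=-25.226: |R|=0.99529 <1
  x=-13.301: |R|=0.86317 <1
  x=-26.441: |R|=1.00257 >1
  x=-26.180: |R|=1.00106 >1
  x=-26.124: |R|=1.00073 >1
Interval (-26.0000, 0).

z∈(-26.0000,0).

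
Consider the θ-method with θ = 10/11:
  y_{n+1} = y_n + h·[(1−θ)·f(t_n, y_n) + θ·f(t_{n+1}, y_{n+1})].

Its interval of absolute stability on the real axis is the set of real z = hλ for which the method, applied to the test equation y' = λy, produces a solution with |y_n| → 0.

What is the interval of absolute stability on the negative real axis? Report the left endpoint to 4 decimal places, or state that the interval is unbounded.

(−∞, 0) — no finite endpoint.

With y'=λy (z=hλ):
  y_{n+1} = y_n + z·[1/11·y_n + 10/11·y_{n+1}] ⇒ (1 − 10/11z)y_{n+1} = (1 + 1/11z)y_n
  ⇒ R(z) = (1 + 1/11z)/(1 − 10/11z).

Need |R(x)|<1, x<0.
x=-1.75: |R|=0.3246
x=-2: |R|=0.2903
x=-10: |R|=0.0090
x=-100: |R|=0.0880
θ=10/11≥1/2 ⇒ |1+1/11x|<|1−10/11x| ∀x<0 ⇒ interval (−∞,0).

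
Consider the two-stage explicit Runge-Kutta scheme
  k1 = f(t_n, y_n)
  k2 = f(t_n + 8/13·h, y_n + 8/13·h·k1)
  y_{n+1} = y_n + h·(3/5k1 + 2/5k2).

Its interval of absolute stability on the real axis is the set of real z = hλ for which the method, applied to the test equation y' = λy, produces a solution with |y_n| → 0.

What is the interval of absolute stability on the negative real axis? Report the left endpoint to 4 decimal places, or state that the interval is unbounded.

Set f=λy, z=hλ:
  k1=λy_n ⇒ h·k1=z·y_n;  k2=λ(1+8/13z)y_n ⇒ h·k2=z(1+8/13z)y_n
  y_{n+1}/y_n = 1 + 3/5z + 2/5z(1+8/13z) = 1 + z + 16/65z²
  ⇒ R(z) = 1 + z + 16/65z².

Boundary: |R(x)|=1, x<0.
x=-0.71: |R|=0.4141
R=1: x+16/65x²=0 ⇒ x=−65/16=-4.0625; min R=1−1/(4·16/65)=-0.0156>−1
Confirm numerically:
  x=-2.894: |R|=0.16760 <1
  x=-2.193: |R|=0.00918 <1
  x=-1.957: |R|=0.01427 <1
  x=-1.851: |R|=0.00763 <1
  x=-4.437: |R|=1.40902 >1
  x=-4.227: |R|=1.17116 >1
  x=-4.093: |R|=1.03073 >1
Interval (-4.0625, 0).

z∈(-4.0625,0).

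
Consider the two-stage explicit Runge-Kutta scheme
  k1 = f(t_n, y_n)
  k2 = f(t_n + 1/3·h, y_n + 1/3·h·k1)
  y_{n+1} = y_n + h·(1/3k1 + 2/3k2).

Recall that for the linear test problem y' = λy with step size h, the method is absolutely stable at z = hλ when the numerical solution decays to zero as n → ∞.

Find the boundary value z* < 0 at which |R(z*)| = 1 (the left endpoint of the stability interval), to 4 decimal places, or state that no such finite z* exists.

z* = -4.5000.

Set f=λy, z=hλ:
  k1=λy_n ⇒ h·k1=z·y_n;  k2=λ(1+1/3z)y_n ⇒ h·k2=z(1+1/3z)y_n
  y_{n+1}/y_n = 1 + 1/3z + 2/3z(1+1/3z) = 1 + z + 2/9z²
  R(z) = 1 + z + 2/9z².

Need |R(x)|<1, x<0.
x=-0.54: |R|=0.5248
R=1: x+2/9x²=0 ⇒ x=−9/2=-4.5000; min R=1−1/(4·2/9)=-0.1250>−1
Confirm numerically:
  x=-3.691: |R|=0.33644 <1
  x=-3.464: |R|=0.20251 <1
  x=-3.233: |R|=0.08973 <1
  x=-1.892: |R|=0.09652 <1
  x=-4.880: |R|=1.41209 >1
  x=-4.810: |R|=1.33136 >1
  x=-4.732: |R|=1.24396 >1
Stable set (-4.5000, 0).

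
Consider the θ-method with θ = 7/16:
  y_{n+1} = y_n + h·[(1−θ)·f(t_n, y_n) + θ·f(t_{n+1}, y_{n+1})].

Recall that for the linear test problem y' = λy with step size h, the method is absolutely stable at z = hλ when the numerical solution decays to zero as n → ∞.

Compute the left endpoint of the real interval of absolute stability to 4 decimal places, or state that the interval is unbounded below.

z* = -16.0000.

With y'=λy (z=hλ):
  y_{n+1} = y_n + z·[9/16·y_n + 7/16·y_{n+1}] ⇒ (1 − 7/16z)y_{n+1} = (1 + 9/16z)y_n
  so R(z) = (1 + 9/16z)/(1 − 7/16z).

Solve |R(x)|<1 on ℝ⁻.
x=-1.67: |R|=0.0350
R=−1: 1+9/16x = −1+7/16x ⇒ -1/8x=2 ⇒ x=2/(-1/8)=-16.0000
Confirm numerically:
  x=-14.840: |R|=0.98065 <1
  x=-14.671: |R|=0.97761 <1
  x=-12.737: |R|=0.93794 <1
  x=-6.972: |R|=0.72138 <1
  x=-16.093: |R|=1.00145 >1
  x=-16.051: |R|=1.00079 >1
Interval (-16.0000, 0).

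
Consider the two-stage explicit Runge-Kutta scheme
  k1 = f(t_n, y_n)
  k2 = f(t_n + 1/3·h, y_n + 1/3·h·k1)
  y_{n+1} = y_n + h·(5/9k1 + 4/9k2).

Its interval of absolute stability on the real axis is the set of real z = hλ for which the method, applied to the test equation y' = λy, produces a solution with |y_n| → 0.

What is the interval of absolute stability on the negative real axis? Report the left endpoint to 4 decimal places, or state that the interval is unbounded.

Set f=λy, z=hλ:
  k1=λy_n ⇒ h·k1=z·y_n;  k2=λ(1+1/3z)y_n ⇒ h·k2=z(1+1/3z)y_n
  y_{n+1}/y_n = 1 + 5/9z + 4/9z(1+1/3z) = 1 + z + 4/27z²
  so R(z) = 1 + z + 4/27z².

Boundary: |R(x)|=1, x<0.
x=-0.89: |R|=0.2273
R=1: x+4/27x²=0 ⇒ x=−27/4=-6.7500; min R=1−1/(4·4/27)=-0.6875>−1
Confirm numerically:
  x=-5.412: |R|=0.07278 <1
  x=-4.746: |R|=0.40903 <1
  x=-3.656: |R|=0.67580 <1
  x=-3.304: |R|=0.68675 <1
  x=-7.102: |R|=1.37036 >1
  x=-7.036: |R|=1.29812 >1
  x=-7.017: |R|=1.27756 >1
So |R|<1 on (-6.7500, 0).

z∈(-6.7500,0).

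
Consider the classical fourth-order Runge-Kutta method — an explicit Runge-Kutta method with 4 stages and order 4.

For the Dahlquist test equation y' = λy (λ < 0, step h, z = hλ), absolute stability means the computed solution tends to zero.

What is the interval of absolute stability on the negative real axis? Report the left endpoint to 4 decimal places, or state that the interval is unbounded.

z∈(-2.7853,0).

Test eqn y'=λy, z=hλ:
  order 4, 4-stage ⇒ R(z)=1+z+z^2/2+z^3/6+z^4/24
  (e.g. R(-0.43)=0.65062, |R|=0.65062)

Solve |R(x)|<1 on ℝ⁻.
x=-0.43: |R|=0.6506
|R(-2.97)|=1.3161 |R(-1.93)|=0.3124 |R(-0.68)|=0.5077
Bisect:
  x_lo=-3.6121 |R|=3.1498  x_hi=-0.2317 |R|=0.7932
  mid=-1.92189 |R|=0.31027 →hi
  mid=-2.76699 |R|=0.97275 →hi
  mid=-3.18954 |R|=1.80130 →lo
  mid=-2.97826 |R|=1.33211 →lo
  mid=-2.87262 |R|=1.13985 →lo
  mid=-2.81981 |R|=1.05329 →lo
  mid=-2.79340 |R|=1.01228 →lo
  mid=-2.78019 |R|=0.99233 →hi
  mid=-2.78679 |R|=1.00226 →lo
  ...
  [-2.78535,-2.78514] ⇒ x*=-2.7853
So |R|<1 on (-2.7853, 0).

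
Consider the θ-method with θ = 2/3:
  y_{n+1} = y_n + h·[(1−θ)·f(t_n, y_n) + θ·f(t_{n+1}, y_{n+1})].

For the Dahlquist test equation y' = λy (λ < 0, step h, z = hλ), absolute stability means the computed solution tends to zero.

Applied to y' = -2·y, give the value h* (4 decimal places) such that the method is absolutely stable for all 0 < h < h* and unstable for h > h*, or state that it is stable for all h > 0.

On y'=λy, z=hλ:
  y_{n+1} = y_n + z·[1/3·y_n + 2/3·y_{n+1}] ⇒ (1 − 2/3z)y_{n+1} = (1 + 1/3z)y_n
  so R(z) = (1 + 1/3z)/(1 − 2/3z).

Find x<0 with |R(x)|<1.
x=-0.57: |R|=0.5870
x=-2: |R|=0.1429
x=-10: |R|=0.3043
x=-100: |R|=0.4778
θ=2/3≥1/2 ⇒ |1+1/3x|<|1−2/3x| ∀x<0 ⇒ unbounded interval.

interval (−∞, 0). Any h>0 works for λ=-2.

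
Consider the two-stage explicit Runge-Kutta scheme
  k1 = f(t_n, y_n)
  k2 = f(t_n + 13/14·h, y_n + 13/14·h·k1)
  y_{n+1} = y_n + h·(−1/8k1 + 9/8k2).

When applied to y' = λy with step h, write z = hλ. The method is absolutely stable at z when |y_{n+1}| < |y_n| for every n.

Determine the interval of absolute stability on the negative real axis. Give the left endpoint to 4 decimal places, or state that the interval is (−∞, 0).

z∈(-0.9573,0).

Test eqn y'=λy, z=hλ:
  k1=λy_n ⇒ h·k1=z·y_n;  k2=λ(1+13/14z)y_n ⇒ h·k2=z(1+13/14z)y_n
  y_{n+1}/y_n = 1 − 1/8z + 9/8z(1+13/14z) = 1 + z + 117/112z²
  R(z) = 1 + z + 117/112z².

Find x<0 with |R(x)|<1.
x=-1.78: |R|=2.5298
R=1: x+117/112x²=0 ⇒ x=−112/117=-0.9573; min R=1−1/(4·117/112)=0.7607>−1
Confirm numerically:
  x=-0.828: |R|=0.88819 <1
  x=-0.790: |R|=0.86196 <1
  x=-0.644: |R|=0.78925 <1
  x=-0.634: |R|=0.78590 <1
  x=-1.541: |R|=1.93969 >1
  x=-1.508: |R|=1.86758 >1
So |R|<1 on (-0.9573, 0).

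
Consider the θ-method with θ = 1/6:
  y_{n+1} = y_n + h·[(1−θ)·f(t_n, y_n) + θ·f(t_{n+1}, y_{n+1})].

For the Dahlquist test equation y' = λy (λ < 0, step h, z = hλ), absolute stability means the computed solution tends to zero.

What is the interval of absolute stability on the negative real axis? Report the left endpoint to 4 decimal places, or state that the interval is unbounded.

Set f=λy, z=hλ:
  y_{n+1} = y_n + z·[5/6·y_n + 1/6·y_{n+1}] ⇒ (1 − 1/6z)y_{n+1} = (1 + 5/6z)y_n
  so R(z) = (1 + 5/6z)/(1 − 1/6z).

Need |R(x)|<1, x<0.
x=-1.39: |R|=0.1286
R=−1: 1+5/6x = −1+1/6x ⇒ -2/3x=2 ⇒ x=2/(-2/3)=-3.0000
Confirm numerically:
  x=-2.869: |R|=0.94092 <1
  x=-2.763: |R|=0.89182 <1
  x=-2.538: |R|=0.78356 <1
  x=-2.074: |R|=0.54124 <1
  x=-3.333: |R|=1.14272 >1
  x=-3.101: |R|=1.04439 >1
So |R|<1 on (-3.0000, 0).

(-3.0000, 0).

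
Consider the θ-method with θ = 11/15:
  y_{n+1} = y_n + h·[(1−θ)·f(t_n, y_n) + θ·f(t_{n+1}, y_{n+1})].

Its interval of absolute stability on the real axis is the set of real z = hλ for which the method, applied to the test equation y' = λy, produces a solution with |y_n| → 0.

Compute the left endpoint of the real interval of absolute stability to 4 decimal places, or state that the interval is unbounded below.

With y'=λy (z=hλ):
  y_{n+1} = y_n + z·[4/15·y_n + 11/15·y_{n+1}] ⇒ (1 − 11/15z)y_{n+1} = (1 + 4/15z)y_n
  ⇒ R(z) = (1 + 4/15z)/(1 − 11/15z).

Boundary: |R(x)|=1, x<0.
x=-0.75: |R|=0.5161
x=-2: |R|=0.1892
x=-10: |R|=0.2000
x=-100: |R|=0.3453
θ=11/15≥1/2 ⇒ |1+4/15x|<|1−11/15x| ∀x<0 ⇒ interval (−∞,0).

interval (−∞, 0).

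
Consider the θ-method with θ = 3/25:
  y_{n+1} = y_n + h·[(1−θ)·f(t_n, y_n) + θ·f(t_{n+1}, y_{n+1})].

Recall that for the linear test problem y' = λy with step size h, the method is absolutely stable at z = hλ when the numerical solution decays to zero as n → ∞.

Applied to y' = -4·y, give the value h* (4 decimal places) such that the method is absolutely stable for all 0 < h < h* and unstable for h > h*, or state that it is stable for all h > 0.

(-2.6316,0); λ=-4 ⇒ h* = (50/19)/4 = 0.6579.

Test eqn y'=λy, z=hλ:
  y_{n+1} = y_n + z·[22/25·y_n + 3/25·y_{n+1}] ⇒ (1 − 3/25z)y_{n+1} = (1 + 22/25z)y_n
  ⇒ R(z) = (1 + 22/25z)/(1 − 3/25z).

Boundary: |R(x)|=1, x<0.
x=-1.25: |R|=0.0870
R=−1: 1+22/25x = −1+3/25x ⇒ -19/25x=2 ⇒ x=2/(-19/25)=-2.6316
Confirm numerically:
  x=-2.492: |R|=0.91834 <1
  x=-2.357: |R|=0.83733 <1
  x=-1.394: |R|=0.19423 <1
  x=-3.193: |R|=1.30848 >1
  x=-2.979: |R|=1.19451 >1
  x=-2.696: |R|=1.03699 >1
Stable set (-2.6316, 0).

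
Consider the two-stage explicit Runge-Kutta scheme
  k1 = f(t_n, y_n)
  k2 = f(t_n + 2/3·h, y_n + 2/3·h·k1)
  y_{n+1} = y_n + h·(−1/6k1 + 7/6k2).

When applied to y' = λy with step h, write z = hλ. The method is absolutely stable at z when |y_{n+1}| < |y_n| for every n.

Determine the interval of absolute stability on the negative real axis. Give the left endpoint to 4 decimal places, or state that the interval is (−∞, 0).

(-1.2857, 0).

Test eqn y'=λy, z=hλ:
  k1=λy_n ⇒ h·k1=z·y_n;  k2=λ(1+2/3z)y_n ⇒ h·k2=z(1+2/3z)y_n
  y_{n+1}/y_n = 1 − 1/6z + 7/6z(1+2/3z) = 1 + z + 7/9z²
  ⇒ R(z) = 1 + z + 7/9z².

Solve |R(x)|<1 on ℝ⁻.
x=-1.76: |R|=1.6492
R=1: x+7/9x²=0 ⇒ x=−9/7=-1.2857; min R=1−1/(4·7/9)=0.6786>−1
Confirm numerically:
  x=-1.246: |R|=0.96151 <1
  x=-1.058: |R|=0.81262 <1
  x=-0.941: |R|=0.74771 <1
  x=-1.849: |R|=1.81007 >1
  x=-1.703: |R|=1.55272 >1
  x=-1.426: |R|=1.15559 >1
Interval (-1.2857, 0).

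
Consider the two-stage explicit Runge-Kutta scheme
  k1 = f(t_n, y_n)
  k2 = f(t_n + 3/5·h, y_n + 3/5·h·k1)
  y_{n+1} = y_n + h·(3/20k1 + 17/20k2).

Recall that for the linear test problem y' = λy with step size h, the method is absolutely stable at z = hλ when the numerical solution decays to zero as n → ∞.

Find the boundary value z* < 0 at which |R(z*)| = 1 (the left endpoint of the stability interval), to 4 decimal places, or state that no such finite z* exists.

left endpoint -1.9608.

With y'=λy (z=hλ):
  k1=λy_n ⇒ h·k1=z·y_n;  k2=λ(1+3/5z)y_n ⇒ h·k2=z(1+3/5z)y_n
  y_{n+1}/y_n = 1 + 3/20z + 17/20z(1+3/5z) = 1 + z + 51/100z²
  R(z) = 1 + z + 51/100z².

Boundary: |R(x)|=1, x<0.
x=-1.24: |R|=0.5442
R=1: x+51/100x²=0 ⇒ x=−100/51=-1.9608; min R=1−1/(4·51/100)=0.5098>−1
Confirm numerically:
  x=-1.755: |R|=0.81581 <1
  x=-1.586: |R|=0.69685 <1
  x=-1.081: |R|=0.51497 <1
  x=-2.379: |R|=1.50742 >1
  x=-2.227: |R|=1.30236 >1
Interval (-1.9608, 0).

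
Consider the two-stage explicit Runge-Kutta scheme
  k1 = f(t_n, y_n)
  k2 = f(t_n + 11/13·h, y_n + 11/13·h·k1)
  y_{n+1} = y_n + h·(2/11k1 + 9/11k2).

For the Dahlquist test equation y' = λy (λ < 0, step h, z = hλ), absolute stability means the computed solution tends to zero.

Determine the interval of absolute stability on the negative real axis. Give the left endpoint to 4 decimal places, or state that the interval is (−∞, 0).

Test eqn y'=λy, z=hλ:
  k1=λy_n ⇒ h·k1=z·y_n;  k2=λ(1+11/13z)y_n ⇒ h·k2=z(1+11/13z)y_n
  y_{n+1}/y_n = 1 + 2/11z + 9/11z(1+11/13z) = 1 + z + 9/13z²
  so R(z) = 1 + z + 9/13z².

Find x<0 with |R(x)|<1.
x=-1: |R|=0.6923
R=1: x+9/13x²=0 ⇒ x=−13/9=-1.4444; min R=1−1/(4·9/13)=0.6389>−1
Confirm numerically:
  x=-1.403: |R|=0.95974 <1
  x=-1.264: |R|=0.84210 <1
  x=-1.098: |R|=0.73665 <1
  x=-1.781: |R|=1.41497 >1
  x=-1.557: |R|=1.12133 >1
  x=-1.533: |R|=1.09398 >1
Interval (-1.4444, 0).

(-1.4444, 0).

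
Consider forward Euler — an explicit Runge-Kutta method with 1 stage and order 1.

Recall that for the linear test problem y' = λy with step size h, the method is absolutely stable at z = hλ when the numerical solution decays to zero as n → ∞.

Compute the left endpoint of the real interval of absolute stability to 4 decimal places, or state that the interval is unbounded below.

Set f=λy, z=hλ:
  order 1, 1-stage ⇒ R(z)=1+z
  (e.g. R(-1.34)=-0.34000, |R|=0.34000)

Find x<0 with |R(x)|<1.
x=-1.34: |R|=0.3400
|R(-1.05)|=0.0500 |R(-0.61)|=0.3900 |R(-0.55)|=0.4500
Bisect:
  x_lo=-2.3513 |R|=1.3513  x_hi=-0.1744 |R|=0.8256
  mid=-1.26282 |R|=0.26282 →hi
  mid=-1.80704 |R|=0.80704 →hi
  mid=-2.07915 |R|=1.07915 →lo
  mid=-1.94309 |R|=0.94309 →hi
  mid=-2.01112 |R|=1.01112 →lo
  mid=-1.97711 |R|=0.97711 →hi
  mid=-1.99411 |R|=0.99411 →hi
  ...
  [-2.00009,-1.99996] ⇒ x*=-2.0000
So |R|<1 on (-2.0000, 0).

z* = -2.0000.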